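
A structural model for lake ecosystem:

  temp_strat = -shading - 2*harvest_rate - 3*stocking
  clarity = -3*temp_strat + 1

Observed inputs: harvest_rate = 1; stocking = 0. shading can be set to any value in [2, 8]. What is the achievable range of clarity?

Substituting into the temp_strat equation gives temp_strat = -shading - 2.
clarity becomes 3*shading + 7.
Linear in shading, so extremes are at the endpoints: shading = 2 gives clarity = 13; shading = 8 gives clarity = 31.

13 to 31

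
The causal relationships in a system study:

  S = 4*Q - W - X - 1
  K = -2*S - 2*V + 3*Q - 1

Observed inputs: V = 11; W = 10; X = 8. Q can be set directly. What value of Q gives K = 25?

Substituting into the S equation gives S = 4*Q - 19.
Substituting into the K equation gives K = -5*Q + 15.
Solve -5*Q + 15 = 25: Q = (25 - 15) / -5 = -2.

Q = -2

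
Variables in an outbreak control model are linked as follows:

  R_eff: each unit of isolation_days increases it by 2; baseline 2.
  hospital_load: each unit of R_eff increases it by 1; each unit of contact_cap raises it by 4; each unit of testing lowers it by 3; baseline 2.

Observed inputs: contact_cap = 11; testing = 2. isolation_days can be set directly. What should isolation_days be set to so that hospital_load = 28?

isolation_days = -7

Substituting into the hospital_load equation gives hospital_load = 2*isolation_days + 42.
Solve 2*isolation_days + 42 = 28: isolation_days = (28 - 42) / 2 = -7.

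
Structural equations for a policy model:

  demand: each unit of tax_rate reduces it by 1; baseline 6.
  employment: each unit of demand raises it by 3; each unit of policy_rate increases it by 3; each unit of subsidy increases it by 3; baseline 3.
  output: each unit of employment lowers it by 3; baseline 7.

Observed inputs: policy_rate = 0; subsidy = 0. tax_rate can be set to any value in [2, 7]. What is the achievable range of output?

Substituting into the employment equation gives employment = -3*tax_rate + 21.
Substituting into the output equation gives output = 9*tax_rate - 56.
Linear in tax_rate, so extremes are at the endpoints: tax_rate = 2 gives output = -38; tax_rate = 7 gives output = 7.

-38 to 7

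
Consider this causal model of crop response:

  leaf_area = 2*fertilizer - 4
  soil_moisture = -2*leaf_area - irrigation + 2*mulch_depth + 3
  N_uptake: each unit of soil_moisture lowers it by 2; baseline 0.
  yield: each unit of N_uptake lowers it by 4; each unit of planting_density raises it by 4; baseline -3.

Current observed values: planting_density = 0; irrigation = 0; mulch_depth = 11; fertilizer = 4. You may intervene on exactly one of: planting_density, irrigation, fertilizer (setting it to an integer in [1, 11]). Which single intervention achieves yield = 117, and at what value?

set irrigation = 2

Intervening on planting_density: yield = 4*planting_density + 133. Reaching 117 requires planting_density = -4, outside [1, 11].
Intervening on irrigation: with other inputs at their observed values, yield = -8*irrigation + 133. Solving for 117 gives irrigation = 2, within [1, 11].
Intervening on fertilizer: yield = -32*fertilizer + 261. Reaching 117 requires fertilizer = 9/2, not an integer.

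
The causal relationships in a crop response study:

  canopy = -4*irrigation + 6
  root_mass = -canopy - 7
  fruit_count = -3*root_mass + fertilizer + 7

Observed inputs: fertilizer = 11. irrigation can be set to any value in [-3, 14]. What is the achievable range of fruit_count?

-111 to 93

Substituting into the root_mass equation gives root_mass = 4*irrigation - 13.
Substituting into the fruit_count equation gives fruit_count = -12*irrigation + 57.
Linear in irrigation, so extremes are at the endpoints: irrigation = -3 gives fruit_count = 93; irrigation = 14 gives fruit_count = -111.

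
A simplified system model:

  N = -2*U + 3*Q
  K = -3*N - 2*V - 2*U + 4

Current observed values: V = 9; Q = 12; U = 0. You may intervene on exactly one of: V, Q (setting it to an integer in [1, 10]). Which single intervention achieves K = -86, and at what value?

Intervening on V: K = -2*V - 104. Reaching -86 requires V = -9, outside [1, 10].
Intervening on Q: with other inputs at their observed values, K = -9*Q - 14. Solving for -86 gives Q = 8, within [1, 10].

set Q = 8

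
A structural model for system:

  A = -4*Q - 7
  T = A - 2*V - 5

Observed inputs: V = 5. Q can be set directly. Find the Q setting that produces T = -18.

Substituting into the T equation gives T = -4*Q - 22.
Solve -4*Q - 22 = -18: Q = (-18 + 22) / -4 = -1.

Q = -1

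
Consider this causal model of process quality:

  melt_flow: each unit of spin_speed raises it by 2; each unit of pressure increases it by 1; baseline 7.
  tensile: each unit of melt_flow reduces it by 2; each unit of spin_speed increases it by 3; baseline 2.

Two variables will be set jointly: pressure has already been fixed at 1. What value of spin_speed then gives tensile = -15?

spin_speed = 1

With pressure held at 1:
Substituting into the melt_flow equation gives melt_flow = 2*spin_speed + 8.
Substituting into the tensile equation gives tensile = -spin_speed - 14.
Solve -spin_speed - 14 = -15: spin_speed = (-15 + 14) / -1 = 1.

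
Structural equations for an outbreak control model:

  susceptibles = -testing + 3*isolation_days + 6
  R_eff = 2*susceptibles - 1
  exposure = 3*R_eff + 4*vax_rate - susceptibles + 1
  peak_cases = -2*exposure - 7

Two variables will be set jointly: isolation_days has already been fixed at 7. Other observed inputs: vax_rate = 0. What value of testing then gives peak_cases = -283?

With isolation_days held at 7:
Substituting into the susceptibles equation gives susceptibles = -testing + 27.
Substituting into the R_eff equation gives R_eff = -2*testing + 53.
Substituting into the exposure equation gives exposure = -5*testing + 133.
Substituting into the peak_cases equation gives peak_cases = 10*testing - 273.
Solve 10*testing - 273 = -283: testing = (-283 + 273) / 10 = -1.

testing = -1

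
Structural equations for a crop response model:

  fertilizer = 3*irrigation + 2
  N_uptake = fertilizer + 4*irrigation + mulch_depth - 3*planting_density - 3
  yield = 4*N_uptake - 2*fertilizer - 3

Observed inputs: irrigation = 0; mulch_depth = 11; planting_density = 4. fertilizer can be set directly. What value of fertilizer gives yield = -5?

Intervening on fertilizer fixes its value directly, overriding its dependence on irrigation.
Substituting into the N_uptake equation gives N_uptake = fertilizer - 4.
This gives yield = 2*fertilizer - 19.
Solve 2*fertilizer - 19 = -5: fertilizer = (-5 + 19) / 2 = 7.

fertilizer = 7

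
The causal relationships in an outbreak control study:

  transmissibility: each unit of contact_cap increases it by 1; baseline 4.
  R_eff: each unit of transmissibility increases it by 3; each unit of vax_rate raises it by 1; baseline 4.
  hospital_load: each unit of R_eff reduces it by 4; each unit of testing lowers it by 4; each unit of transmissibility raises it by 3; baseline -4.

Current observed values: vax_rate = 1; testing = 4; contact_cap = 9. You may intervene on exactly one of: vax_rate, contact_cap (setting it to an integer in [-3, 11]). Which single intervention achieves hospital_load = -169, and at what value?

Intervening on vax_rate: with other inputs at their observed values, hospital_load = -4*vax_rate - 153. Solving for -169 gives vax_rate = 4, within [-3, 11].
Intervening on contact_cap: hospital_load = -9*contact_cap - 76. Reaching -169 requires contact_cap = 31/3, not an integer.

set vax_rate = 4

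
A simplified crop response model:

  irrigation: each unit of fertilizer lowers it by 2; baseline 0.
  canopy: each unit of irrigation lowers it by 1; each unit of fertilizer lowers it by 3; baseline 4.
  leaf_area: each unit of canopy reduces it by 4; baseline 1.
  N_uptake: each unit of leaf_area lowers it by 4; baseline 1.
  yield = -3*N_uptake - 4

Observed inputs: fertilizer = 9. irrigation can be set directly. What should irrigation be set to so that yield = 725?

Intervening on irrigation fixes its value directly, overriding its dependence on fertilizer.
Substituting into the canopy equation gives canopy = -irrigation - 23.
This gives leaf_area = 4*irrigation + 93.
N_uptake becomes -16*irrigation - 371.
Substituting into the yield equation gives yield = 48*irrigation + 1109.
Solve 48*irrigation + 1109 = 725: irrigation = (725 - 1109) / 48 = -8.

irrigation = -8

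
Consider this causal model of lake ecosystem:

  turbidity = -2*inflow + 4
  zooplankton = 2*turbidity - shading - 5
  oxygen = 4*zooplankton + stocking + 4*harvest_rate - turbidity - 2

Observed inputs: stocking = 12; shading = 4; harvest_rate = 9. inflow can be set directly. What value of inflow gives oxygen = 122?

Substituting into the zooplankton equation gives zooplankton = -4*inflow - 1.
Substituting into the oxygen equation gives oxygen = -14*inflow + 38.
Solve -14*inflow + 38 = 122: inflow = (122 - 38) / -14 = -6.

inflow = -6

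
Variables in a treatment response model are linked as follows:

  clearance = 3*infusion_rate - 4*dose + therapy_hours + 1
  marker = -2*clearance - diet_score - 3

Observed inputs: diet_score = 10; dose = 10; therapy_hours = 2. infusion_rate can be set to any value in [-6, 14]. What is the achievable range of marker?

Substituting into the clearance equation gives clearance = 3*infusion_rate - 37.
So marker = -6*infusion_rate + 61.
Linear in infusion_rate, so extremes are at the endpoints: infusion_rate = -6 gives marker = 97; infusion_rate = 14 gives marker = -23.

-23 to 97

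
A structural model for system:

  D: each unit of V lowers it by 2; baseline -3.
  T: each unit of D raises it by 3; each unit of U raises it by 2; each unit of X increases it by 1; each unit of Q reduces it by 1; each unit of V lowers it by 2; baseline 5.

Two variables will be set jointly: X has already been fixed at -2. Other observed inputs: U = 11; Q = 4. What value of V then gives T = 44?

With X held at -2:
Substituting into the T equation gives T = -8*V + 12.
Solve -8*V + 12 = 44: V = (44 - 12) / -8 = -4.

V = -4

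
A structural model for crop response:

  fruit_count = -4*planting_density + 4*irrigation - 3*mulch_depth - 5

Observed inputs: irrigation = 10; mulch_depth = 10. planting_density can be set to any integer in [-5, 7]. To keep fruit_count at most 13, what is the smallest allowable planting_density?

planting_density = -2

Substituting into the fruit_count equation gives fruit_count = -4*planting_density + 5.
Require -4*planting_density + 5 ≤ 13, so planting_density ≥ -2.
The smallest integer in [-5, 7] satisfying this is -2.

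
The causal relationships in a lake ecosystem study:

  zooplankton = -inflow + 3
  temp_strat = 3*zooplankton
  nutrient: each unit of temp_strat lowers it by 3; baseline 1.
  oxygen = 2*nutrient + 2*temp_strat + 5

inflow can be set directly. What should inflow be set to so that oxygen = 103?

Substituting into the temp_strat equation gives temp_strat = -3*inflow + 9.
nutrient becomes 9*inflow - 26.
This gives oxygen = 12*inflow - 29.
Solve 12*inflow - 29 = 103: inflow = (103 + 29) / 12 = 11.

inflow = 11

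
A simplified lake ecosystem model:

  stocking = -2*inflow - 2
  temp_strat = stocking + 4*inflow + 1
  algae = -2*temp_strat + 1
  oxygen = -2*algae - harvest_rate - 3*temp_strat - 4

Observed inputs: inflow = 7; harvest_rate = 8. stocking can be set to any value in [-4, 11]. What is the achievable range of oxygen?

11 to 26

Intervening on stocking fixes its value directly, overriding its dependence on inflow.
Substituting into the temp_strat equation gives temp_strat = stocking + 29.
Substituting into the algae equation gives algae = -2*stocking - 57.
Substituting into the oxygen equation gives oxygen = stocking + 15.
Linear in stocking, so extremes are at the endpoints: stocking = -4 gives oxygen = 11; stocking = 11 gives oxygen = 26.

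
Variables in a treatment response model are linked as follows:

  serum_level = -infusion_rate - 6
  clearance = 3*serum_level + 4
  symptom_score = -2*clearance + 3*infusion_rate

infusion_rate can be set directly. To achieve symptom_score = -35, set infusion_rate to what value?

Substituting into the clearance equation gives clearance = -3*infusion_rate - 14.
So symptom_score = 9*infusion_rate + 28.
Solve 9*infusion_rate + 28 = -35: infusion_rate = (-35 - 28) / 9 = -7.

infusion_rate = -7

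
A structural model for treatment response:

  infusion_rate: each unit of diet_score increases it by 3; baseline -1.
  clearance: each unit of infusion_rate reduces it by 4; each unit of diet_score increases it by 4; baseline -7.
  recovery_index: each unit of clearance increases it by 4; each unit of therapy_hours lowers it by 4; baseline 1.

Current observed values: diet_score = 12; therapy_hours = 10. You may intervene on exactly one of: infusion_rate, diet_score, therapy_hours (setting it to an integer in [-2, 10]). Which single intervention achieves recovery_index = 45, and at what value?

Intervening on infusion_rate: with other inputs at their observed values, recovery_index = -16*infusion_rate + 125. Solving for 45 gives infusion_rate = 5, within [-2, 10].
Intervening on diet_score: recovery_index = -32*diet_score - 51. Reaching 45 requires diet_score = -3, outside [-2, 10].
Intervening on therapy_hours: recovery_index = -4*therapy_hours - 395. Reaching 45 requires therapy_hours = -110, outside [-2, 10].

set infusion_rate = 5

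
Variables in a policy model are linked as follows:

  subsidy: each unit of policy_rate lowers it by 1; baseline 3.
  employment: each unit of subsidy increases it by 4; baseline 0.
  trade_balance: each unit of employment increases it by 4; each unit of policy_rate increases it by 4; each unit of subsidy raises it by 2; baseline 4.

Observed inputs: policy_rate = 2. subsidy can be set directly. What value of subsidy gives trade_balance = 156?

Intervening on subsidy fixes its value directly, overriding its dependence on policy_rate.
Substituting into the trade_balance equation gives trade_balance = 18*subsidy + 12.
Solve 18*subsidy + 12 = 156: subsidy = (156 - 12) / 18 = 8.

subsidy = 8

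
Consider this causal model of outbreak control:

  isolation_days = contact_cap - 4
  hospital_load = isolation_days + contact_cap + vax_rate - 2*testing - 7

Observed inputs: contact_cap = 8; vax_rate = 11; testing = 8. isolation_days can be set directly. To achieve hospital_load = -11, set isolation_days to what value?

isolation_days = -7

Intervening on isolation_days fixes its value directly, overriding its dependence on contact_cap.
Substituting into the hospital_load equation gives hospital_load = isolation_days - 4.
Solve isolation_days - 4 = -11: isolation_days = (-11 + 4) / 1 = -7.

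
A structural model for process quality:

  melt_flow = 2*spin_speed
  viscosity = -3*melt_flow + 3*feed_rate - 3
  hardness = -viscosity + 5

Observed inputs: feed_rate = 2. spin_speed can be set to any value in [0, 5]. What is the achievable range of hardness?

Substituting into the viscosity equation gives viscosity = -6*spin_speed + 3.
Substituting into the hardness equation gives hardness = 6*spin_speed + 2.
Linear in spin_speed, so extremes are at the endpoints: spin_speed = 0 gives hardness = 2; spin_speed = 5 gives hardness = 32.

2 to 32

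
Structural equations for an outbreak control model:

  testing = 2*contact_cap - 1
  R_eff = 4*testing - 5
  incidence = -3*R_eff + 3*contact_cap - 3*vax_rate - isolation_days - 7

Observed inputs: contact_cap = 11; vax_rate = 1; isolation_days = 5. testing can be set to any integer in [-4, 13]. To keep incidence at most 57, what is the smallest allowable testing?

testing = -2

Intervening on testing fixes its value directly, overriding its dependence on contact_cap.
Substituting into the incidence equation gives incidence = -12*testing + 33.
Require -12*testing + 33 ≤ 57, so testing ≥ -2.
The smallest integer in [-4, 13] satisfying this is -2.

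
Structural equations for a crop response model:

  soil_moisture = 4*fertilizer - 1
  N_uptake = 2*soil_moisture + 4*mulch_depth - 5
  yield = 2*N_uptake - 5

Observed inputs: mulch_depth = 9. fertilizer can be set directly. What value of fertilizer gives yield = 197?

fertilizer = 9

Substituting into the N_uptake equation gives N_uptake = 8*fertilizer + 29.
So yield = 16*fertilizer + 53.
Solve 16*fertilizer + 53 = 197: fertilizer = (197 - 53) / 16 = 9.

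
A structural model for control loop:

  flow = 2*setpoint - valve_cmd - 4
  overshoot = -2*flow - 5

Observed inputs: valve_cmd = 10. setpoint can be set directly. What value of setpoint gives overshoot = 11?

setpoint = 3

Substituting into the flow equation gives flow = 2*setpoint - 14.
overshoot becomes -4*setpoint + 23.
Solve -4*setpoint + 23 = 11: setpoint = (11 - 23) / -4 = 3.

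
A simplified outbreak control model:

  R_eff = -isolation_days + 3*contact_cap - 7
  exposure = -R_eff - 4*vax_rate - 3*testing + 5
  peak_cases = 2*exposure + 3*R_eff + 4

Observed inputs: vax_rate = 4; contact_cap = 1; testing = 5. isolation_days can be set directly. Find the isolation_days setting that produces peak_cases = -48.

Substituting into the R_eff equation gives R_eff = -isolation_days - 4.
Substituting into the exposure equation gives exposure = isolation_days - 22.
This gives peak_cases = -isolation_days - 52.
Solve -isolation_days - 52 = -48: isolation_days = (-48 + 52) / -1 = -4.

isolation_days = -4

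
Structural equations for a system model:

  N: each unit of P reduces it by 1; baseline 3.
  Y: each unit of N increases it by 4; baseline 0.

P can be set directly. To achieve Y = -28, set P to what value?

P = 10

Substituting into the Y equation gives Y = -4*P + 12.
Solve -4*P + 12 = -28: P = (-28 - 12) / -4 = 10.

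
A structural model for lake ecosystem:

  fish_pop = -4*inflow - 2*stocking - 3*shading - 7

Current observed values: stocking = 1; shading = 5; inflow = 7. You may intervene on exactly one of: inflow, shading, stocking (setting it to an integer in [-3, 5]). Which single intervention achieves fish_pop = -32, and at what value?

Intervening on inflow: with other inputs at their observed values, fish_pop = -4*inflow - 24. Solving for -32 gives inflow = 2, within [-3, 5].
Intervening on shading: fish_pop = -3*shading - 37. Reaching -32 requires shading = -5/3, not an integer.
Intervening on stocking: fish_pop = -2*stocking - 50. Reaching -32 requires stocking = -9, outside [-3, 5].

set inflow = 2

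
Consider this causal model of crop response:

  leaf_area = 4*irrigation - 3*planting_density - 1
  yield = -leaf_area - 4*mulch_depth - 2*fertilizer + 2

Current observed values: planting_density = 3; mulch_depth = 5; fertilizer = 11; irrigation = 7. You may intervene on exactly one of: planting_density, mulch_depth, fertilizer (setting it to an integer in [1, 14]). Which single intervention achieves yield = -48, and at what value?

Intervening on planting_density: yield = 3*planting_density - 67. Reaching -48 requires planting_density = 19/3, not an integer.
Intervening on mulch_depth: yield = -4*mulch_depth - 38. Reaching -48 requires mulch_depth = 5/2, not an integer.
Intervening on fertilizer: with other inputs at their observed values, yield = -2*fertilizer - 36. Solving for -48 gives fertilizer = 6, within [1, 14].

set fertilizer = 6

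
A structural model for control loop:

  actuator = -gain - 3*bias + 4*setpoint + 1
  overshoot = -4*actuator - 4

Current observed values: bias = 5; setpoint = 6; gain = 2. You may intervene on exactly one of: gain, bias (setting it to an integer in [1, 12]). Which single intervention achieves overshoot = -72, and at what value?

Intervening on gain: overshoot = 4*gain - 44. Reaching -72 requires gain = -7, outside [1, 12].
Intervening on bias: with other inputs at their observed values, overshoot = 12*bias - 96. Solving for -72 gives bias = 2, within [1, 12].

set bias = 2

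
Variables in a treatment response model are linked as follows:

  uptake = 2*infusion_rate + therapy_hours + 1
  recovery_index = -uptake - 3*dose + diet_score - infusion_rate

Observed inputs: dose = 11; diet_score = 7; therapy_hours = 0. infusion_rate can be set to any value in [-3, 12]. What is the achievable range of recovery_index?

Substituting into the uptake equation gives uptake = 2*infusion_rate + 1.
So recovery_index = -3*infusion_rate - 27.
Linear in infusion_rate, so extremes are at the endpoints: infusion_rate = -3 gives recovery_index = -18; infusion_rate = 12 gives recovery_index = -63.

-63 to -18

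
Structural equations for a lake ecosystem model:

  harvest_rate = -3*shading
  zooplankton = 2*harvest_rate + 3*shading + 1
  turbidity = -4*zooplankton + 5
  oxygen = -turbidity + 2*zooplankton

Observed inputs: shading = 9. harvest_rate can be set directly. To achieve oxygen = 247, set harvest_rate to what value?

harvest_rate = 7

Intervening on harvest_rate fixes its value directly, overriding its dependence on shading.
Substituting into the zooplankton equation gives zooplankton = 2*harvest_rate + 28.
This gives turbidity = -8*harvest_rate - 107.
This gives oxygen = 12*harvest_rate + 163.
Solve 12*harvest_rate + 163 = 247: harvest_rate = (247 - 163) / 12 = 7.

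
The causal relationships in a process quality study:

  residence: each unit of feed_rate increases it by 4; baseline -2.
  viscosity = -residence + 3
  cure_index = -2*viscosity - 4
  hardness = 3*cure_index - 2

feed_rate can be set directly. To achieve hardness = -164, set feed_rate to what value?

feed_rate = -5

Substituting into the viscosity equation gives viscosity = -4*feed_rate + 5.
So cure_index = 8*feed_rate - 14.
This gives hardness = 24*feed_rate - 44.
Solve 24*feed_rate - 44 = -164: feed_rate = (-164 + 44) / 24 = -5.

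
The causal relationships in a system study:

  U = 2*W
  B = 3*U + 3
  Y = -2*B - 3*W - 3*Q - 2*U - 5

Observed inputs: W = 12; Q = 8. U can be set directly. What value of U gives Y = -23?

Intervening on U fixes its value directly, overriding its dependence on W.
Substituting into the Y equation gives Y = -8*U - 71.
Solve -8*U - 71 = -23: U = (-23 + 71) / -8 = -6.

U = -6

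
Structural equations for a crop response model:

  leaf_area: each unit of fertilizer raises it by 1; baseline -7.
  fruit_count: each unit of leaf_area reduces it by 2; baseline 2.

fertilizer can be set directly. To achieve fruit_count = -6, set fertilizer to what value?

Substituting into the fruit_count equation gives fruit_count = -2*fertilizer + 16.
Solve -2*fertilizer + 16 = -6: fertilizer = (-6 - 16) / -2 = 11.

fertilizer = 11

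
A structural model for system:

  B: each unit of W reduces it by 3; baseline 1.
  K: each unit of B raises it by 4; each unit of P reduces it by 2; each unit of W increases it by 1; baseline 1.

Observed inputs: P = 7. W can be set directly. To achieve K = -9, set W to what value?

W = 0

Substituting into the K equation gives K = -11*W - 9.
Solve -11*W - 9 = -9: W = (-9 + 9) / -11 = 0.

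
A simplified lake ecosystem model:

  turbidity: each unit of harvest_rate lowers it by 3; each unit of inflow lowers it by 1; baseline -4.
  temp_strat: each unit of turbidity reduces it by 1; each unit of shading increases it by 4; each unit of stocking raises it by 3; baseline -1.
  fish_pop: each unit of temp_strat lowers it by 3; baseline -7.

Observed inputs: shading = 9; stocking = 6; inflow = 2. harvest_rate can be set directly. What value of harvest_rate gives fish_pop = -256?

Substituting into the turbidity equation gives turbidity = -3*harvest_rate - 6.
Substituting into the temp_strat equation gives temp_strat = 3*harvest_rate + 59.
Substituting into the fish_pop equation gives fish_pop = -9*harvest_rate - 184.
Solve -9*harvest_rate - 184 = -256: harvest_rate = (-256 + 184) / -9 = 8.

harvest_rate = 8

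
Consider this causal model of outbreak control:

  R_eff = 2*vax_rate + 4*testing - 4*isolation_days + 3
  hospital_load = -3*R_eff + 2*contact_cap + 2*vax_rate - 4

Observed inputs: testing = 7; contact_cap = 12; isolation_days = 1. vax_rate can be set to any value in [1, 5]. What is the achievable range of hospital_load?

-81 to -65

Substituting into the R_eff equation gives R_eff = 2*vax_rate + 27.
Substituting into the hospital_load equation gives hospital_load = -4*vax_rate - 61.
Linear in vax_rate, so extremes are at the endpoints: vax_rate = 1 gives hospital_load = -65; vax_rate = 5 gives hospital_load = -81.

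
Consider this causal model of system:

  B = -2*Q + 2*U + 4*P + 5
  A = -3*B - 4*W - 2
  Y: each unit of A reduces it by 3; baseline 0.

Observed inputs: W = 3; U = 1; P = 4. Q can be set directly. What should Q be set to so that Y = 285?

Substituting into the B equation gives B = -2*Q + 23.
A becomes 6*Q - 83.
Substituting into the Y equation gives Y = -18*Q + 249.
Solve -18*Q + 249 = 285: Q = (285 - 249) / -18 = -2.

Q = -2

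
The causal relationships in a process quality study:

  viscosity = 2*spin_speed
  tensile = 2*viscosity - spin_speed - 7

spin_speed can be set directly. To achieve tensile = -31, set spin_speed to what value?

spin_speed = -8

Substituting into the tensile equation gives tensile = 3*spin_speed - 7.
Solve 3*spin_speed - 7 = -31: spin_speed = (-31 + 7) / 3 = -8.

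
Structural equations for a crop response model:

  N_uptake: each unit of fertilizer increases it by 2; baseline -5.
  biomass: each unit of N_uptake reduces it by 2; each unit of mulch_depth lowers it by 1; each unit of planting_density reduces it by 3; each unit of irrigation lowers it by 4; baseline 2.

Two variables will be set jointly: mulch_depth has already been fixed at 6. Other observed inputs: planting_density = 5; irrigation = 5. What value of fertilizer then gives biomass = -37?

With mulch_depth held at 6:
Substituting into the biomass equation gives biomass = -4*fertilizer - 29.
Solve -4*fertilizer - 29 = -37: fertilizer = (-37 + 29) / -4 = 2.

fertilizer = 2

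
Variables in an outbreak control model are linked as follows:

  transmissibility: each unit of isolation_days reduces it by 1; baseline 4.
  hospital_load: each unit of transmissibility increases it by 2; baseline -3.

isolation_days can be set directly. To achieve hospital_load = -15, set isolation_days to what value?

isolation_days = 10

Substituting into the hospital_load equation gives hospital_load = -2*isolation_days + 5.
Solve -2*isolation_days + 5 = -15: isolation_days = (-15 - 5) / -2 = 10.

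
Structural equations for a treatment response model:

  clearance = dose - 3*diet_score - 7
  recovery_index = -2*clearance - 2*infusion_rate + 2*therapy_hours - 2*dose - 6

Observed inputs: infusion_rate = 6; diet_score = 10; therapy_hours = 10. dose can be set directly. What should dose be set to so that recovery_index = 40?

dose = 9

Substituting into the clearance equation gives clearance = dose - 37.
recovery_index becomes -4*dose + 76.
Solve -4*dose + 76 = 40: dose = (40 - 76) / -4 = 9.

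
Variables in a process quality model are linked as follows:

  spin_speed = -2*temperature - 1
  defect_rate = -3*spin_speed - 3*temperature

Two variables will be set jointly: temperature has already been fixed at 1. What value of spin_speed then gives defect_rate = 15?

With temperature held at 1:
Intervening on spin_speed fixes its value directly, overriding its dependence on temperature.
Substituting into the defect_rate equation gives defect_rate = -3*spin_speed - 3.
Solve -3*spin_speed - 3 = 15: spin_speed = (15 + 3) / -3 = -6.

spin_speed = -6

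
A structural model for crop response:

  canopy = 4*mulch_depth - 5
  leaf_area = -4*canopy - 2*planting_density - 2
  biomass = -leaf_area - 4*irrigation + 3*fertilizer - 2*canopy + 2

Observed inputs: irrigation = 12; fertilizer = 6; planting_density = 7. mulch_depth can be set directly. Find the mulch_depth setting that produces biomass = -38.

Substituting into the leaf_area equation gives leaf_area = -16*mulch_depth + 4.
biomass becomes 8*mulch_depth - 22.
Solve 8*mulch_depth - 22 = -38: mulch_depth = (-38 + 22) / 8 = -2.

mulch_depth = -2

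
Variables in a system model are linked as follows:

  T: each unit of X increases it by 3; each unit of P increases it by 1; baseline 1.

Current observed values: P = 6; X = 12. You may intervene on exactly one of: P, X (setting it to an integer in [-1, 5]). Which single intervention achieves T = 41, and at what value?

Intervening on P: with other inputs at their observed values, T = P + 37. Solving for 41 gives P = 4, within [-1, 5].
Intervening on X: T = 3*X + 7. Reaching 41 requires X = 34/3, not an integer.

set P = 4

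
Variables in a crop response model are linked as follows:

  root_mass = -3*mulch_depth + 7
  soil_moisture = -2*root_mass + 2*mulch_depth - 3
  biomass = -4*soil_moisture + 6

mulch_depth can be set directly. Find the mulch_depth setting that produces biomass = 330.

mulch_depth = -8

Substituting into the soil_moisture equation gives soil_moisture = 8*mulch_depth - 17.
Substituting into the biomass equation gives biomass = -32*mulch_depth + 74.
Solve -32*mulch_depth + 74 = 330: mulch_depth = (330 - 74) / -32 = -8.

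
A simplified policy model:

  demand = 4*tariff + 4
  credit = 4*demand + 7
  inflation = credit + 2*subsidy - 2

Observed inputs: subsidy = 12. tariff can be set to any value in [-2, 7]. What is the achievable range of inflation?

13 to 157

Substituting into the credit equation gives credit = 16*tariff + 23.
Substituting into the inflation equation gives inflation = 16*tariff + 45.
Linear in tariff, so extremes are at the endpoints: tariff = -2 gives inflation = 13; tariff = 7 gives inflation = 157.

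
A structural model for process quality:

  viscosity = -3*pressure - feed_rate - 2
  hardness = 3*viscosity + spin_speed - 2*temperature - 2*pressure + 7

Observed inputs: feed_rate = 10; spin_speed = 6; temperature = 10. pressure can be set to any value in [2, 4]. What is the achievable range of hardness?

Substituting into the viscosity equation gives viscosity = -3*pressure - 12.
hardness becomes -11*pressure - 43.
Linear in pressure, so extremes are at the endpoints: pressure = 2 gives hardness = -65; pressure = 4 gives hardness = -87.

-87 to -65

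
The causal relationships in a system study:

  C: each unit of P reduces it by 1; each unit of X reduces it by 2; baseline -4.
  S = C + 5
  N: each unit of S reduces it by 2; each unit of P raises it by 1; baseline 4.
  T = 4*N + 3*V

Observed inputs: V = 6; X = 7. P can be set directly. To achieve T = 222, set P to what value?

P = 7

Substituting into the C equation gives C = -P - 18.
This gives S = -P - 13.
Substituting into the N equation gives N = 3*P + 30.
Substituting into the T equation gives T = 12*P + 138.
Solve 12*P + 138 = 222: P = (222 - 138) / 12 = 7.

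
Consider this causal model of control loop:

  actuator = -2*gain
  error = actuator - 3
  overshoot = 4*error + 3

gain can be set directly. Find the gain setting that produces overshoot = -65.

gain = 7

Substituting into the error equation gives error = -2*gain - 3.
Substituting into the overshoot equation gives overshoot = -8*gain - 9.
Solve -8*gain - 9 = -65: gain = (-65 + 9) / -8 = 7.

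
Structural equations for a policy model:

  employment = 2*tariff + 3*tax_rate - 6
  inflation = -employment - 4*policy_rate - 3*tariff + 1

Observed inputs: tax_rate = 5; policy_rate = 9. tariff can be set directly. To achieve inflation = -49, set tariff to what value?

Substituting into the employment equation gives employment = 2*tariff + 9.
Substituting into the inflation equation gives inflation = -5*tariff - 44.
Solve -5*tariff - 44 = -49: tariff = (-49 + 44) / -5 = 1.

tariff = 1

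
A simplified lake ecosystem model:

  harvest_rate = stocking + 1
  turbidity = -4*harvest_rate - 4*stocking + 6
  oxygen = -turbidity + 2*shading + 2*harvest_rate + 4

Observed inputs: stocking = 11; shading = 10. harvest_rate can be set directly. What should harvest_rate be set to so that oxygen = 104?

harvest_rate = 7

Intervening on harvest_rate fixes its value directly, overriding its dependence on stocking.
Substituting into the turbidity equation gives turbidity = -4*harvest_rate - 38.
Substituting into the oxygen equation gives oxygen = 6*harvest_rate + 62.
Solve 6*harvest_rate + 62 = 104: harvest_rate = (104 - 62) / 6 = 7.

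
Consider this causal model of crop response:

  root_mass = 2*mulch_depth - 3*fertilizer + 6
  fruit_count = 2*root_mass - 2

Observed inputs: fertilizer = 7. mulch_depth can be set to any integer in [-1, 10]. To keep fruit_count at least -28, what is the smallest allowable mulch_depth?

mulch_depth = 1

Substituting into the root_mass equation gives root_mass = 2*mulch_depth - 15.
So fruit_count = 4*mulch_depth - 32.
Require 4*mulch_depth - 32 ≥ -28, so mulch_depth ≥ 1.
The smallest integer in [-1, 10] satisfying this is 1.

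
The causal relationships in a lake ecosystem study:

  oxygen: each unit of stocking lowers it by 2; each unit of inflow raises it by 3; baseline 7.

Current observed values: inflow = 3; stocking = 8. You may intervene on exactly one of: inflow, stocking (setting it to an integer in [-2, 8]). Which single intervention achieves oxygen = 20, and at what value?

Intervening on inflow: oxygen = 3*inflow - 9. Reaching 20 requires inflow = 29/3, not an integer.
Intervening on stocking: with other inputs at their observed values, oxygen = -2*stocking + 16. Solving for 20 gives stocking = -2, within [-2, 8].

set stocking = -2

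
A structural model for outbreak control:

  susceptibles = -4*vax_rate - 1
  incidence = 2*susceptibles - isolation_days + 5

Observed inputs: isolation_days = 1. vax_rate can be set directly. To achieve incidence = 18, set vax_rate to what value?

vax_rate = -2

Substituting into the incidence equation gives incidence = -8*vax_rate + 2.
Solve -8*vax_rate + 2 = 18: vax_rate = (18 - 2) / -8 = -2.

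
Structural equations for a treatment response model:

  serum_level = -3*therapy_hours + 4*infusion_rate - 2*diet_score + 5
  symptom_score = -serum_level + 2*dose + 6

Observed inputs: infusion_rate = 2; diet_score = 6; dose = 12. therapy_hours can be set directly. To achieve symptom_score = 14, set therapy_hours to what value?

therapy_hours = -5

Substituting into the serum_level equation gives serum_level = -3*therapy_hours + 1.
Substituting into the symptom_score equation gives symptom_score = 3*therapy_hours + 29.
Solve 3*therapy_hours + 29 = 14: therapy_hours = (14 - 29) / 3 = -5.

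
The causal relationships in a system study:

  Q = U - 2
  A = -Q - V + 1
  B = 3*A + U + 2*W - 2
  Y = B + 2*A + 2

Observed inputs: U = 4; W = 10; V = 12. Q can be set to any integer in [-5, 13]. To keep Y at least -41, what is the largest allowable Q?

Intervening on Q fixes its value directly, overriding its dependence on U.
Substituting into the A equation gives A = -Q - 11.
Substituting into the B equation gives B = -3*Q - 11.
Substituting into the Y equation gives Y = -5*Q - 31.
Require -5*Q - 31 ≥ -41, so Q ≤ 2.
The largest integer in [-5, 13] satisfying this is 2.

Q = 2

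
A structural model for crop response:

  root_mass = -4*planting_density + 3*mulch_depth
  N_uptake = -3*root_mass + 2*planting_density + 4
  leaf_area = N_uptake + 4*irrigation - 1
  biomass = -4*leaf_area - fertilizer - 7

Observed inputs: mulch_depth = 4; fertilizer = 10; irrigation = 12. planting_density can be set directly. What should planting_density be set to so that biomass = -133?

planting_density = 1

Substituting into the root_mass equation gives root_mass = -4*planting_density + 12.
So N_uptake = 14*planting_density - 32.
leaf_area becomes 14*planting_density + 15.
Substituting into the biomass equation gives biomass = -56*planting_density - 77.
Solve -56*planting_density - 77 = -133: planting_density = (-133 + 77) / -56 = 1.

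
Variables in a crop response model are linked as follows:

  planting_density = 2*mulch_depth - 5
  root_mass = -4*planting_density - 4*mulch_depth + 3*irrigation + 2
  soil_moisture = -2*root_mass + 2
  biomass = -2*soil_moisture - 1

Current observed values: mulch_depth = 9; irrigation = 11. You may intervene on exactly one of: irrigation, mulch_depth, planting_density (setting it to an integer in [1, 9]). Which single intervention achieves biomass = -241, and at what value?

Intervening on irrigation: with other inputs at their observed values, biomass = 12*irrigation - 349. Solving for -241 gives irrigation = 9, within [1, 9].
Intervening on mulch_depth: biomass = -48*mulch_depth + 215. Reaching -241 requires mulch_depth = 19/2, not an integer.
Intervening on planting_density: biomass = -16*planting_density - 9. Reaching -241 requires planting_density = 29/2, not an integer.

set irrigation = 9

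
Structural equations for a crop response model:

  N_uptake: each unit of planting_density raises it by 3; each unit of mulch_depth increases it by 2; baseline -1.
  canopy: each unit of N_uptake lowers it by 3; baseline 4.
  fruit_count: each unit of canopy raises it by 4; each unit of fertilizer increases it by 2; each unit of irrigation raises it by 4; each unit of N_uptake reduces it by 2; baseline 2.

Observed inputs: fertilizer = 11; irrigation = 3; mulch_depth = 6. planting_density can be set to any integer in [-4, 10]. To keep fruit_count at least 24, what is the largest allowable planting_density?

planting_density = -3

Substituting into the N_uptake equation gives N_uptake = 3*planting_density + 11.
So canopy = -9*planting_density - 29.
Substituting into the fruit_count equation gives fruit_count = -42*planting_density - 102.
Require -42*planting_density - 102 ≥ 24, so planting_density ≤ -3.
The largest integer in [-4, 10] satisfying this is -3.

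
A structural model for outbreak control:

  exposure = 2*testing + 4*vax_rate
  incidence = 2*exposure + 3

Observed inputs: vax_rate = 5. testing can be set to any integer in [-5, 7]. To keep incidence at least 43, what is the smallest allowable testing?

testing = 0

Substituting into the exposure equation gives exposure = 2*testing + 20.
incidence becomes 4*testing + 43.
Require 4*testing + 43 ≥ 43, so testing ≥ 0.
The smallest integer in [-5, 7] satisfying this is 0.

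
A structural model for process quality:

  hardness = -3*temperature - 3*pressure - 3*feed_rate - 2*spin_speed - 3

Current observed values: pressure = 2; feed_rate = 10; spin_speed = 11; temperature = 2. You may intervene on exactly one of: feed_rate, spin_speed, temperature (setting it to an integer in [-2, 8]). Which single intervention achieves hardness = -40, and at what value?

Intervening on feed_rate: with other inputs at their observed values, hardness = -3*feed_rate - 37. Solving for -40 gives feed_rate = 1, within [-2, 8].
Intervening on spin_speed: hardness = -2*spin_speed - 45. Reaching -40 requires spin_speed = -5/2, not an integer.
Intervening on temperature: hardness = -3*temperature - 61. Reaching -40 requires temperature = -7, outside [-2, 8].

set feed_rate = 1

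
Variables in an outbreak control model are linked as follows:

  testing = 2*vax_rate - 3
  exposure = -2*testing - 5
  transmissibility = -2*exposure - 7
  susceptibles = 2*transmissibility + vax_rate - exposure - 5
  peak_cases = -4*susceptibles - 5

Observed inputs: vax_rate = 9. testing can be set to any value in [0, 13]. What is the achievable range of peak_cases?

-585 to -65

Intervening on testing fixes its value directly, overriding its dependence on vax_rate.
Substituting into the transmissibility equation gives transmissibility = 4*testing + 3.
susceptibles becomes 10*testing + 15.
So peak_cases = -40*testing - 65.
Linear in testing, so extremes are at the endpoints: testing = 0 gives peak_cases = -65; testing = 13 gives peak_cases = -585.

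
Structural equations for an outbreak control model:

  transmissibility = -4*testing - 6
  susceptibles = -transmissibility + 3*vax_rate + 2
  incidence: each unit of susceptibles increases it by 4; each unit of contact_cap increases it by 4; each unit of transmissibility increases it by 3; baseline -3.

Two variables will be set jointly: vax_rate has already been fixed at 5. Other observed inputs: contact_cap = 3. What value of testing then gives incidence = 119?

testing = 9

With vax_rate held at 5:
Substituting into the susceptibles equation gives susceptibles = 4*testing + 23.
incidence becomes 4*testing + 83.
Solve 4*testing + 83 = 119: testing = (119 - 83) / 4 = 9.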